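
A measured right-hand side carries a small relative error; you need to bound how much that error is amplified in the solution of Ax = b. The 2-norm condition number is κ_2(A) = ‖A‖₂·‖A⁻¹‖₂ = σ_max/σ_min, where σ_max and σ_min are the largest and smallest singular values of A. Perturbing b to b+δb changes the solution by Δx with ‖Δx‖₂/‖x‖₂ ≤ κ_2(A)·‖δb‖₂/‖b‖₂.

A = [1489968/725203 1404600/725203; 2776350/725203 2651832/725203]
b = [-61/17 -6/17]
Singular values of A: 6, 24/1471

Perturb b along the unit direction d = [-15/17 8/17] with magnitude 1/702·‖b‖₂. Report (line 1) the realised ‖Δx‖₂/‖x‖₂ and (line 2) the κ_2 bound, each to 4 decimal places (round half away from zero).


0.0017
0.5239

largest singular value 6, smallest 24/1471
condition number: 6 ÷ (24/1471) = 367.7500
bound on ‖Δx‖/‖x‖: κ·ε = 367.7500·1/702 = 0.5239
solve Ax = b  →  x = [-127.0517 132.9210]
‖b‖ = 3.6056, ‖x‖ = 183.8753
Δx = A⁻¹·δb where δb = 1/702·3.6056·d; ‖Δx‖ = 0.3148
realised ‖Δx‖/‖x‖ = 0.0017
so the bound overstates the realised error by a factor of ≈ 305.9870 (computed from the unrounded values)


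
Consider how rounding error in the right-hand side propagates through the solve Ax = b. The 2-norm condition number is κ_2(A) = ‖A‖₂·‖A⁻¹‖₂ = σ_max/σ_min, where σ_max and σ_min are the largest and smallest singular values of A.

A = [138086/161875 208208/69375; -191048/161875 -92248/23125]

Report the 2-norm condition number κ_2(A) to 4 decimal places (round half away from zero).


194.2500

M = AᵀA = [2222683268/1048140625 3264879904/449203125; 3264879904/449203125 4797512512/192515625]. tr(M)=81626324/3018645, det(M)=7311616/377330625
char-poly roots: 676/25 and 10816/15093225
σ_max=√(676/25)=(26/5), σ_min=√(10816/15093225)=(104/3885) → κ = 194.2500


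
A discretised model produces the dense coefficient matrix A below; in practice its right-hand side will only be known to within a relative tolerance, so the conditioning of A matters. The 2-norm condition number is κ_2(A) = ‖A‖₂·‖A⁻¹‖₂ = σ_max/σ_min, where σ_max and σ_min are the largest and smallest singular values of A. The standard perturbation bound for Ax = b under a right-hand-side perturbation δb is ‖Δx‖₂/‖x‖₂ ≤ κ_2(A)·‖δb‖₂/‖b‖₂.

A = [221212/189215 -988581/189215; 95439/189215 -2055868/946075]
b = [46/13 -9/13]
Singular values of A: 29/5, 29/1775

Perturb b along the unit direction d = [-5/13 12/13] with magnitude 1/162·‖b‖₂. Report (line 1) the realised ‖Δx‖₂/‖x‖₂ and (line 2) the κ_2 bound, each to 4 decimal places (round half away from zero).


0.0111
2.1914

σ_max = 29/5, σ_min = 29/1775
condition number: (29/5) ÷ (29/1775) = 355.0000
bound on ‖Δx‖/‖x‖: κ·ε = 355.0000·1/162 = 2.1914
solve Ax = b  →  x = [-119.3146 -27.3759]
‖b‖₂ = 3.6056 and ‖x‖₂ = 122.4149
Δx = A⁻¹·δb where δb = 1/162·3.6056·d; ‖Δx‖ = 1.3623
relative error = 0.0111
realised/bound (from unrounded values) ≈ 0.0051


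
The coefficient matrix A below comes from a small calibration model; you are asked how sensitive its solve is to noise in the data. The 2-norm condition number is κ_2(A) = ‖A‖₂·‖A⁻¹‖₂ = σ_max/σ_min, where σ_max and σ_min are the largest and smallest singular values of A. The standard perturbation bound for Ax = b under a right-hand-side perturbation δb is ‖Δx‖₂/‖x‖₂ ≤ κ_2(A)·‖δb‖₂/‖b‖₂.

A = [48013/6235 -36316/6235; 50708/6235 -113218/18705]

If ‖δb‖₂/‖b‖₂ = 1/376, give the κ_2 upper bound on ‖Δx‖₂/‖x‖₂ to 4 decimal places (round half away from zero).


0.6862

M = AᵀA = [5798513/46225 -13046348/138675; -13046348/138675 29355508/416025]. tr(M)=3261685/16641, det(M)=9604/16641
char-poly roots: 196 and 49/16641
κ = σ_max/σ_min = 14/(7/129) = 258.0000
worst-case relative error ≤ 258.0000 × 1/376 = 0.6862


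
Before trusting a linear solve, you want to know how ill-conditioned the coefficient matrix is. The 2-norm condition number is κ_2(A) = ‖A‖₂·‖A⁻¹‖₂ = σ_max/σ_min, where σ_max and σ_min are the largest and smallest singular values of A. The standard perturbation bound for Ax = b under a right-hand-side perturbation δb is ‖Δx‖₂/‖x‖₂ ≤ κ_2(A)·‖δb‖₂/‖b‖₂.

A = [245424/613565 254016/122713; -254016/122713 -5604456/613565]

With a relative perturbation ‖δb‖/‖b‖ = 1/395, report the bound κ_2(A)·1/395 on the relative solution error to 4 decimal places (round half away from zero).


form AᵀA = [995440896/223951225 176795136/8958049; 176795136/8958049 19644872256/223951225] with trace 12278592/133225 and determinant 1327104/3330625
char-poly roots: 2304/25 and 576/133225
κ = σ_max/σ_min = (48/5)/(24/365) = 146.0000
perturbation bound = 146.0000·1/395 = 0.3696

0.3696


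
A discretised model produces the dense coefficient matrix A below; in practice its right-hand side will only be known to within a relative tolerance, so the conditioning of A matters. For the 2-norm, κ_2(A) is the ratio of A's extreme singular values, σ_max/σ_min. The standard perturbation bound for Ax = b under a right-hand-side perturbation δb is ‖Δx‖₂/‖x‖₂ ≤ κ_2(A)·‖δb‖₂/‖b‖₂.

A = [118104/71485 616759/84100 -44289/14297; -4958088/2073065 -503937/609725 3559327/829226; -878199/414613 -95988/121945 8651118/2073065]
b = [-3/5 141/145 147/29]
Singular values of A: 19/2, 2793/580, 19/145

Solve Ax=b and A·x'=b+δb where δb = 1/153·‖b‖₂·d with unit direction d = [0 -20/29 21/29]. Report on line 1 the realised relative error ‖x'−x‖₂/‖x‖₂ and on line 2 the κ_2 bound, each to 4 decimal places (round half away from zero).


σ_max = 19/2, σ_min = 19/145
condition number: (19/2) ÷ (19/145) = 72.5000
κ_2(A)·‖δb‖/‖b‖ = 0.4739
solve Ax = b  →  x = [19.8914 0.2333 11.3549]
‖b‖ = 5.1962, ‖x‖ = 22.9054
Δx = A⁻¹·δb where δb = 1/153·5.1962·d; ‖Δx‖ = 0.2592
dividing the unrounded norms, ‖Δx‖/‖x‖ = 0.0113
tightness: 0.0113 against a bound of 0.4739 (unrounded ratio ≈ 0.0239)

0.0113
0.4739


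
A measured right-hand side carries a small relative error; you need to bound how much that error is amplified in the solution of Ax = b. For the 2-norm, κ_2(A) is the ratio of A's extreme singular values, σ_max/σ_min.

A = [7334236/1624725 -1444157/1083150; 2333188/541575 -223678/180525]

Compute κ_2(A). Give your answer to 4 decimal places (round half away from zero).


form AᵀA = [122217495712/3138800625 -11882092222/1046266875; -11882092222/1046266875 4621564753/1395022500] with trace 848742505/20088324 and determinant 114244/5022081
eigenvalues of AᵀA: λ = (tr ± √(tr²−4·det))/2 = 169/4, 2704/5022081
κ_2(A) = √(λ_max/λ_min) = √((169/4) / (2704/5022081)) = 280.1250

280.1250


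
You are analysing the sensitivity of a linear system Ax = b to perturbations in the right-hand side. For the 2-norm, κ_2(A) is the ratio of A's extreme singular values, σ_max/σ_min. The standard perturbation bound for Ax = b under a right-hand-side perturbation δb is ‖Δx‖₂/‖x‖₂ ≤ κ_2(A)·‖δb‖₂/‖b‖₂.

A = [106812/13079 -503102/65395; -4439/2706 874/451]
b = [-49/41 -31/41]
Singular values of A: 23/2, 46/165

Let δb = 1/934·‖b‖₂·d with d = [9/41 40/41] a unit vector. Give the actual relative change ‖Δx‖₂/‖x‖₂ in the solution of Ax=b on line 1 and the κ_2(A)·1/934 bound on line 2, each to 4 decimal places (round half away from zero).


0.0015
0.0442

largest singular value 23/2, smallest 46/165
κ_2(A) = (23/2) / (46/165) = 41.2500
perturbation bound = 41.2500·1/934 = 0.0442
solve Ax = b  →  x = [-2.5367 -2.5375]
‖b‖₂ = 1.4142 and ‖x‖₂ = 3.5880
Δx = A⁻¹·δb where δb = 1/934·1.4142·d; ‖Δx‖ = 0.0054
dividing the unrounded norms, ‖Δx‖/‖x‖ = 0.0015
tightness: 0.0015 against a bound of 0.0442 (unrounded ratio ≈ 0.0343)


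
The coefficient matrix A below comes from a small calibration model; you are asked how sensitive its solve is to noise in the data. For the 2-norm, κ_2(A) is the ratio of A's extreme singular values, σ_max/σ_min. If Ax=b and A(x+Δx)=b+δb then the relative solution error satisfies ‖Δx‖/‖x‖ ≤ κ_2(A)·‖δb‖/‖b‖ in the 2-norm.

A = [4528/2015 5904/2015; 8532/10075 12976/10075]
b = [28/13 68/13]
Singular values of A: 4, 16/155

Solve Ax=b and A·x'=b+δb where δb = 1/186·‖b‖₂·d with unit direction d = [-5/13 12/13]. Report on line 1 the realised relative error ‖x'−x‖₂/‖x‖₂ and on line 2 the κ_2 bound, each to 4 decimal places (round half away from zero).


0.0076
0.2083

largest singular value 4, smallest 16/155
κ_2(A) = 4 / (16/155) = 38.7500
bound on ‖Δx‖/‖x‖: κ·ε = 38.7500·1/186 = 0.2083
solve Ax = b  →  x = [-30.4000 24.0500]
‖b‖ = 5.6569, ‖x‖ = 38.7629
with δb = [-0.0117 0.0281], A·Δx = δb → ‖Δx‖ = 0.2946
realised ‖Δx‖/‖x‖ = 0.0076
tightness: 0.0076 against a bound of 0.2083 (unrounded ratio ≈ 0.0365)


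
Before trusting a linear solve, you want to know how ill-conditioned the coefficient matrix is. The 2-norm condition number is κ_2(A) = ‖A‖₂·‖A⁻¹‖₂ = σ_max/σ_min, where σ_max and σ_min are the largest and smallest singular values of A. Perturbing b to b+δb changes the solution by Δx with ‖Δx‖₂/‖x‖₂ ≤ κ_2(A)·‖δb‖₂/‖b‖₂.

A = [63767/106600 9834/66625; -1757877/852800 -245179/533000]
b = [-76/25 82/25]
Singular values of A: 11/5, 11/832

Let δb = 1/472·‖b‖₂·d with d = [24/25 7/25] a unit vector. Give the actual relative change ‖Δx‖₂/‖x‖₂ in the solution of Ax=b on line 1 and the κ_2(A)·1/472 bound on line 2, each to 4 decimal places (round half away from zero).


largest singular value 11/5, smallest 11/832
κ_2(A) = (11/5) / (11/832) = 166.4000
bound on ‖Δx‖/‖x‖: κ·ε = 166.4000·1/472 = 0.3525
solve Ax = b  →  x = [31.4324 -147.9823]
‖b‖₂ = 4.4721 and ‖x‖₂ = 151.2837
with δb = [0.0091 0.0027], A·Δx = δb → ‖Δx‖ = 0.7166
dividing the unrounded norms, ‖Δx‖/‖x‖ = 0.0047
realised/bound (from unrounded values) ≈ 0.0134

0.0047
0.3525


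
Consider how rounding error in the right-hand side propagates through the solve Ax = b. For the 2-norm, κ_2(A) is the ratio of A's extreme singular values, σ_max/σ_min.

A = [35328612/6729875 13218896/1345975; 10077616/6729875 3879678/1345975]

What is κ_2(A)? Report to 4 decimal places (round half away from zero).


316.7000

M = AᵀA = [2159470672144/72465948025 809765044704/14493189605; 809765044704/14493189605 303665780548/2898637921]. tr(M)=33740882996/250747225, det(M)=45265984/250747225
eigenvalues of AᵀA: λ = (tr ± √(tr²−4·det))/2 = 3364/25, 13456/10029889
σ_max=√(3364/25)=(58/5), σ_min=√(13456/10029889)=(116/3167) → κ = 316.7000


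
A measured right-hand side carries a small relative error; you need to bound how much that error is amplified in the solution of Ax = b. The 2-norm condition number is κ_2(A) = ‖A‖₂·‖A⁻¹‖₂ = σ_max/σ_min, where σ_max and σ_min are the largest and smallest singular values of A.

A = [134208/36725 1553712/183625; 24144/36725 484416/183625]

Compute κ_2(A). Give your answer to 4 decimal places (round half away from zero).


M = AᵀA = [29751552/2157961 352346112/10789805; 352346112/10789805 4237887744/53949025]. tr(M)=29477376/319225, det(M)=5308416/319225
eigenvalues of AᵀA: λ = (tr ± √(tr²−4·det))/2 = 2304/25, 2304/12769
so κ_2 = √((2304/25) / (2304/12769)) = 22.6000

22.6000


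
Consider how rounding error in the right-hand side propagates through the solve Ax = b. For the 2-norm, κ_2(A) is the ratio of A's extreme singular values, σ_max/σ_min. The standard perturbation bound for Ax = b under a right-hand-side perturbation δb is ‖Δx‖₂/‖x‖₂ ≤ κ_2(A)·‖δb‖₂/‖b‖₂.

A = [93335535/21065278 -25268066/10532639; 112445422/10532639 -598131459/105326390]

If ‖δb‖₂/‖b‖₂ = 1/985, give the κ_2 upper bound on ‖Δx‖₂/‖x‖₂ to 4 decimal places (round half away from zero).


0.3871

form AᵀA = [350813099460169/2625715604836 -233873333169696/3282144506045; -233873333169696/3282144506045 2494726379784049/65642890120900] with trace 19489712571433/113569014050 and determinant 7362498025/36342084496
char-poly roots: 17161/100 and 10725625/9085521124
κ_2(A) = √(λ_max/λ_min) = √((17161/100) / (10725625/9085521124)) = 381.2720
perturbation bound = 381.2720·1/985 = 0.3871


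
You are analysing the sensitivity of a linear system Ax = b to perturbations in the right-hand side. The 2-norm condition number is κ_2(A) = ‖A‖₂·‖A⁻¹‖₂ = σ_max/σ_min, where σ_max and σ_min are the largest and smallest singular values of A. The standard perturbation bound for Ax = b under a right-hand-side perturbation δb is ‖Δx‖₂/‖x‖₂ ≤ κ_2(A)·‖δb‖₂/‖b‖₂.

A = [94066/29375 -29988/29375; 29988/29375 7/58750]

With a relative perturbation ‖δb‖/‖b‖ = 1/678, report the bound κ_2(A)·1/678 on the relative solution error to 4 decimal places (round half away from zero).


0.0173

M = AᵀA = [15596308/1380625 -4513194/1380625; -4513194/1380625 5755393/5522500]. tr(M)=109025/8836, det(M)=2401/2209
char-poly roots: 49/4 and 196/2209
σ_max=√(49/4)=(7/2), σ_min=√(196/2209)=(14/47) → κ = 11.7500
perturbation bound = 11.7500·1/678 = 0.0173


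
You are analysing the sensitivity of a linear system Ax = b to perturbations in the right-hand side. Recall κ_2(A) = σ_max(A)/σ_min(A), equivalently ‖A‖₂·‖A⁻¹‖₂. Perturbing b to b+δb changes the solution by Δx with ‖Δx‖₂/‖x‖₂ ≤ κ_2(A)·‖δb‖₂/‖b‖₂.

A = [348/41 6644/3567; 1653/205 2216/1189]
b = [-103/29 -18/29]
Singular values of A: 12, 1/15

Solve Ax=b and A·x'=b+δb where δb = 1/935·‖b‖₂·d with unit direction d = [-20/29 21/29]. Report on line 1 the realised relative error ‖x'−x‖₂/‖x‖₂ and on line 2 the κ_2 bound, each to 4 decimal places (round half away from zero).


0.0019
0.1925

largest singular value 12, smallest 1/15
κ_2(A) = 12 / (1/15) = 180.0000
bound on ‖Δx‖/‖x‖: κ·ε = 180.0000·1/935 = 0.1925
solve Ax = b  →  x = [-6.8293 29.2134]
‖b‖ = 3.6056, ‖x‖ = 30.0010
re-solving with b+δb shifts x by Δx of norm 0.0578
realised ‖Δx‖/‖x‖ = 0.0019
tightness: 0.0019 against a bound of 0.1925 (unrounded ratio ≈ 0.0100)


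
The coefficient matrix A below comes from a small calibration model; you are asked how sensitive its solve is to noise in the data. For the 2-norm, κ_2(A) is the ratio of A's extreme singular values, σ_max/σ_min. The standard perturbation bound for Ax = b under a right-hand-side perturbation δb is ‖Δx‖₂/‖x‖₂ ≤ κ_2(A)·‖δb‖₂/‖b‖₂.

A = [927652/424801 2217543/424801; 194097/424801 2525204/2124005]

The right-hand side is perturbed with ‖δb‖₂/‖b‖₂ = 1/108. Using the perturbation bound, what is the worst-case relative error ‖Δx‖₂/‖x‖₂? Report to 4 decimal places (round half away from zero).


AᵀA = [534331873/107350321 6410276928/536751605; 6410276928/536751605 76926876361/2683758025]; tr = 534231794/15880225, det = 707281/15880225
eigenvalues of AᵀA: λ = (tr ± √(tr²−4·det))/2 = 841/25, 841/635209
κ_2(A) = √(λ_max/λ_min) = √((841/25) / (841/635209)) = 159.4000
worst-case relative error ≤ 159.4000 × 1/108 = 1.4759

1.4759


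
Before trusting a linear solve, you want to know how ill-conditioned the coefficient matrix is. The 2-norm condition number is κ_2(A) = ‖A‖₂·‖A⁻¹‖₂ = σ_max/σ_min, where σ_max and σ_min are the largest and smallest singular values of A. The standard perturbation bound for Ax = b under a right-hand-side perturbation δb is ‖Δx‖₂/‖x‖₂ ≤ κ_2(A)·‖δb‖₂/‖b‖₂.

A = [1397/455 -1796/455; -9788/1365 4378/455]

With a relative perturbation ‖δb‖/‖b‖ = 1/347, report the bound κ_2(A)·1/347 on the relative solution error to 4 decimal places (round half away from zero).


M = AᵀA = [26833/441 -11924/147; -11924/147 5300/49]. tr(M)=74533/441, det(M)=676/441
λ_max, λ_min = (74533/441 ± √5553975625/194481)/2 = 169, 4/441
κ_2(A) = √(λ_max/λ_min) = √(169 / (4/441)) = 136.5000
bound on ‖Δx‖/‖x‖: κ·ε = 136.5000·1/347 = 0.3934

0.3934


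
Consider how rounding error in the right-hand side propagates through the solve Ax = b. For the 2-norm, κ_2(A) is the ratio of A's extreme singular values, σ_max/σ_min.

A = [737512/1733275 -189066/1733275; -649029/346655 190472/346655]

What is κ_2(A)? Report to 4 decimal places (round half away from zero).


135.2800

M = AᵀA = [6588274849/1787175625 -1921466232/1787175625; -1921466232/1787175625 560818276/1787175625]. tr(M)=11438549/2859481, det(M)=2500/2859481
char-poly roots: 4 and 625/2859481
σ_max=√4=2, σ_min=√(625/2859481)=(25/1691) → κ = 135.2800


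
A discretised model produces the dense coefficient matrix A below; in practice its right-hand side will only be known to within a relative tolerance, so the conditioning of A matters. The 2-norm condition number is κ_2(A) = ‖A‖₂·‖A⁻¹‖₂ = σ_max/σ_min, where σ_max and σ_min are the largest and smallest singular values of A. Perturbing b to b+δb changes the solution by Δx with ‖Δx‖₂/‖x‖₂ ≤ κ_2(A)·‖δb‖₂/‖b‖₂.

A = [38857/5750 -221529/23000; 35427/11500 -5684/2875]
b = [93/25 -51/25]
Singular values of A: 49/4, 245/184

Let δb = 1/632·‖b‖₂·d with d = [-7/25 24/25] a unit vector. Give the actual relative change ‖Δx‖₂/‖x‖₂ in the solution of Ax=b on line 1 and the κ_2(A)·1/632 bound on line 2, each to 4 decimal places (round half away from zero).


0.0022
0.0146

from the listed singular values, σ₁ = 49/4, σ_n = 245/184
condition number: (49/4) ÷ (245/184) = 9.2000
perturbation bound = 9.2000·1/632 = 0.0146
solve Ax = b  →  x = [-1.6555 -1.5478]
‖b‖₂ = 4.2426 and ‖x‖₂ = 2.2663
re-solving with b+δb shifts x by Δx of norm 0.0050
realised ‖Δx‖/‖x‖ = 0.0022
so the bound overstates the realised error by a factor of ≈ 6.5437 (computed from the unrounded values)


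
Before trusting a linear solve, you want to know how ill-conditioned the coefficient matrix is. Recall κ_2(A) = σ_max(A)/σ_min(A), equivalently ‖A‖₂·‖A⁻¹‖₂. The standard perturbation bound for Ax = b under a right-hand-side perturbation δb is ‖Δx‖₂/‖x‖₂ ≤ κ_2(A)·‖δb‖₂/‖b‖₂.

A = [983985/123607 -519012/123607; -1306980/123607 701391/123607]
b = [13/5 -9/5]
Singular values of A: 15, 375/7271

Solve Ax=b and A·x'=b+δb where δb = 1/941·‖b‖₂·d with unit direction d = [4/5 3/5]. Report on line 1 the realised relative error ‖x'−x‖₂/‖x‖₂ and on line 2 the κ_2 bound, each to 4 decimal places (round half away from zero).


0.0034
0.3091

largest singular value 15, smallest 375/7271
κ_2(A) = 15 / (375/7271) = 290.8400
perturbation bound = 290.8400·1/941 = 0.3091
solve Ax = b  →  x = [9.3009 17.0141]
‖b‖₂ = 3.1623 and ‖x‖₂ = 19.3904
δb = ε·‖b‖·d = [0.0027 0.0020]; solving A·Δx = δb gives ‖Δx‖ = 0.0652
realised ‖Δx‖/‖x‖ = 0.0034
so the bound overstates the realised error by a factor of ≈ 91.9766 (computed from the unrounded values)


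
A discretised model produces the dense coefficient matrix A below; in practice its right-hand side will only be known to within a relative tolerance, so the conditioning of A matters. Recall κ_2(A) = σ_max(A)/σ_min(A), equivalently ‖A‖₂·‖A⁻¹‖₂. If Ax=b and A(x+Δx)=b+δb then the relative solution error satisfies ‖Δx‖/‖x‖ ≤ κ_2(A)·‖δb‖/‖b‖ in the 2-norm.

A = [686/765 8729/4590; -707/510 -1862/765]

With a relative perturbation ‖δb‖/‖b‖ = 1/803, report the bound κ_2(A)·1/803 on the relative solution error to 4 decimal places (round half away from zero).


M = AᵀA = [255241/93636 356720/70227; 356720/70227 8040361/842724]. tr(M)=17885/1458, det(M)=2401/11664
solving λ² − 17885/1458·λ + 2401/11664 = 0 gives λ = 49/4, 49/2916
σ_max=√(49/4)=(7/2), σ_min=√(49/2916)=(7/54) → κ = 27.0000
perturbation bound = 27.0000·1/803 = 0.0336

0.0336


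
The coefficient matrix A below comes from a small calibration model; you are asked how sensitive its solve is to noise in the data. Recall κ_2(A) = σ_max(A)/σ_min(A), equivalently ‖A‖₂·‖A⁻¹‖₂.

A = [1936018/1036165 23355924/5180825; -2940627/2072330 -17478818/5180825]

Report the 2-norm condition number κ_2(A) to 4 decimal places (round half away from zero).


398.5250

M = AᵀA = [945597997537/171782065156 2836673253603/214727581445; 2836673253603/214727581445 34040330582836/1073637907225]. tr(M)=945569658401/25411548100, det(M)=55383364/6352887025
eigenvalues of AᵀA: λ = (tr ± √(tr²−4·det))/2 = 3721/100, 59536/254115481
κ = σ_max/σ_min = (61/10)/(244/15941) = 398.5250


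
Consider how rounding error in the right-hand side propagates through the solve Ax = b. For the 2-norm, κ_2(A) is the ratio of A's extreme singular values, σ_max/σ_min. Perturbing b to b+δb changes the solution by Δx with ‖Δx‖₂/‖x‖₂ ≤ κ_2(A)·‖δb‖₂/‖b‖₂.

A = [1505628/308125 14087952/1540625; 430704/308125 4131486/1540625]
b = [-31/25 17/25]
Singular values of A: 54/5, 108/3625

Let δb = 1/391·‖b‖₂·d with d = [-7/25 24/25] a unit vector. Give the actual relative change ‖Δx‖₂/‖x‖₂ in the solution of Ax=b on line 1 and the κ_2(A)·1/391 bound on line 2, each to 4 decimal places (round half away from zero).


σ_max = 54/5, σ_min = 108/3625
κ_2(A) = (54/5) / (108/3625) = 362.5000
bound on ‖Δx‖/‖x‖: κ·ε = 362.5000·1/391 = 0.9271
solve Ax = b  →  x = [-29.6596 15.7135]
‖b‖₂ = 1.4142 and ‖x‖₂ = 33.5649
δb = ε·‖b‖·d = [-0.0010 0.0035]; solving A·Δx = δb gives ‖Δx‖ = 0.1214
realised ‖Δx‖/‖x‖ = 0.0036
tightness: 0.0036 against a bound of 0.9271 (unrounded ratio ≈ 0.0039)

0.0036
0.9271


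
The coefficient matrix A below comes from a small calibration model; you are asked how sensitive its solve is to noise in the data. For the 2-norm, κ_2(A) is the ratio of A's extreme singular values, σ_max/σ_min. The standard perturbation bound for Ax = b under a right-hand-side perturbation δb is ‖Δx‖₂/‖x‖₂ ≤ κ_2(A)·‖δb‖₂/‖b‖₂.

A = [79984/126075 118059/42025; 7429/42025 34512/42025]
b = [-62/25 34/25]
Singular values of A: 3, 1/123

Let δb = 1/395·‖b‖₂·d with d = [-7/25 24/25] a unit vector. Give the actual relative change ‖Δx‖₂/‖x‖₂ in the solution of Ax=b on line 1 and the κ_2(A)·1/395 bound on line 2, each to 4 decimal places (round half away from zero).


0.0036
0.9342

σ_max = 3, σ_min = 1/123
κ = σ_max/σ_min = 3/(1/123) = 369.0000
κ_2(A)·‖δb‖/‖b‖ = 0.9342
solve Ax = b  →  x = [-240.1463 53.3496]
‖b‖ = 2.8284, ‖x‖ = 246.0009
δb = ε·‖b‖·d = [-0.0020 0.0069]; solving A·Δx = δb gives ‖Δx‖ = 0.8808
relative error = 0.0036
realised/bound (from unrounded values) ≈ 0.0038


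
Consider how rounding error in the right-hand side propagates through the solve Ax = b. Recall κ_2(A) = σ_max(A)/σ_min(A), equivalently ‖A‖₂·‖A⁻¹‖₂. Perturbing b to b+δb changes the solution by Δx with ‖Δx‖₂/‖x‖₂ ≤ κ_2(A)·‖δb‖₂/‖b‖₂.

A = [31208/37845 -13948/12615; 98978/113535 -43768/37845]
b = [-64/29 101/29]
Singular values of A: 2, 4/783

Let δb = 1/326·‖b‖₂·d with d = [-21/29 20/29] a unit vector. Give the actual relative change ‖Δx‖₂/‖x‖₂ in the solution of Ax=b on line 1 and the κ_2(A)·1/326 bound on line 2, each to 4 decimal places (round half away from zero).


largest singular value 2, smallest 4/783
κ_2(A) = 2 / (4/783) = 391.5000
κ_2(A)·‖δb‖/‖b‖ = 1.2009
solve Ax = b  →  x = [626.7000 469.4000]
‖b‖₂ = 4.1231 and ‖x‖₂ = 783.0002
re-solving with b+δb shifts x by Δx of norm 2.4758
relative error = 0.0032
realised/bound (from unrounded values) ≈ 0.0026

0.0032
1.2009


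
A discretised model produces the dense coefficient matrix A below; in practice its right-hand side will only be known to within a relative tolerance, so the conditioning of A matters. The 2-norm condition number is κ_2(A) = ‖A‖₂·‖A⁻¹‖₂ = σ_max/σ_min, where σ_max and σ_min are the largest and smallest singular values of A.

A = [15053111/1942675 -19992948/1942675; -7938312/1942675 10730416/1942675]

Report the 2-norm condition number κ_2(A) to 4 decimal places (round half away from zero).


M = AᵀA = [200424185597/2611755125 -267223152636/2611755125; -267223152636/2611755125 356304357968/2611755125]. tr(M)=111345708713/522351025, det(M)=7269949696/13058775625
solving λ² − 111345708713/522351025·λ + 7269949696/13058775625 = 0 gives λ = 5329/25, 1364224/522351025
κ_2(A) = √(λ_max/λ_min) = √((5329/25) / (1364224/522351025)) = 285.6875

285.6875


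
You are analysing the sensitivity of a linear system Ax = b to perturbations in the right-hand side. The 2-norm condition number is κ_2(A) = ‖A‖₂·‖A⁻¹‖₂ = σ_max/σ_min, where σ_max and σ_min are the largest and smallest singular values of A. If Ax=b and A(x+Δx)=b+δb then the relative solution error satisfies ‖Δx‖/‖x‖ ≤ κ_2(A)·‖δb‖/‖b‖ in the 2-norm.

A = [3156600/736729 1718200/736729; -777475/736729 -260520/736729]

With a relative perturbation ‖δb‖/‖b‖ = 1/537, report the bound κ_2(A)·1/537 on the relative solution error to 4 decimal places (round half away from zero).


form AᵀA = [6287085625/322884961 3346947000/322884961; 3346947000/322884961 1796598400/322884961] with trace 27971225/1117249 and determinant 1000000/1117249
char-poly roots: 25 and 40000/1117249
κ = σ_max/σ_min = 5/(200/1057) = 26.4250
bound on ‖Δx‖/‖x‖: κ·ε = 26.4250·1/537 = 0.0492

0.0492


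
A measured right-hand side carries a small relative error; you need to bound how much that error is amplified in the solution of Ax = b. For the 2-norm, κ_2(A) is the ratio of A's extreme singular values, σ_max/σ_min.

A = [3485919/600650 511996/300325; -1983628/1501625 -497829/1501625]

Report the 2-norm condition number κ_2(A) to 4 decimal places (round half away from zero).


form AᵀA = [190083225481/5365562500 13859140302/1341390625; 13859140302/1341390625 4046003161/1341390625] with trace 330027581/8584900 and determinant 923521/8584900
solving λ² − 330027581/8584900·λ + 923521/8584900 = 0 gives λ = 961/25, 961/343396
σ_max=√(961/25)=(31/5), σ_min=√(961/343396)=(31/586) → κ = 117.2000

117.2000


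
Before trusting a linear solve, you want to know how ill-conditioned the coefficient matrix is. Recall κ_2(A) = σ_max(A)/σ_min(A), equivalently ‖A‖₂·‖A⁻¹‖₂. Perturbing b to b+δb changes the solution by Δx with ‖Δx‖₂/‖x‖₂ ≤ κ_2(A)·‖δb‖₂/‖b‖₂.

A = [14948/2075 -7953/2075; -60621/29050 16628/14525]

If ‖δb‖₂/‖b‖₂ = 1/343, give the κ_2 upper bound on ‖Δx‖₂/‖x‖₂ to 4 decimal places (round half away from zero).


0.8469

M = AᵀA = [75951481/1350244 -10126710/337561; -10126710/337561 5401201/337561]. tr(M)=97556285/1350244, det(M)=83521/1350244
eigenvalues of AᵀA: λ = (tr ± √(tr²−4·det))/2 = 289/4, 289/337561
σ_max=√(289/4)=(17/2), σ_min=√(289/337561)=(17/581) → κ = 290.5000
κ_2(A)·‖δb‖/‖b‖ = 0.8469


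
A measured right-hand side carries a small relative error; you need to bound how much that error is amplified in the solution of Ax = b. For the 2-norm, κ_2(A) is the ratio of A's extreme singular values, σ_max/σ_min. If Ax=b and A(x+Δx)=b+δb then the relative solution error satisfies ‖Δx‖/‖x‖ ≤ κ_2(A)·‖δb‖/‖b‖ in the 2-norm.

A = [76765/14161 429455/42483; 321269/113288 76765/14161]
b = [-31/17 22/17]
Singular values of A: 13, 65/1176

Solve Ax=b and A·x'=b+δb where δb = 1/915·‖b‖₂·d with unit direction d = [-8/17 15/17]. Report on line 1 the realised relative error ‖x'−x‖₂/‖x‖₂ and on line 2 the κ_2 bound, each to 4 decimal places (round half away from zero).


0.0012
0.2570

from the listed singular values, σ₁ = 13, σ_n = 65/1176
κ = σ_max/σ_min = 13/(65/1176) = 235.2000
bound on ‖Δx‖/‖x‖: κ·ε = 235.2000·1/915 = 0.2570
solve Ax = b  →  x = [-31.9638 16.9602]
‖b‖₂ = 2.2361 and ‖x‖₂ = 36.1847
re-solving with b+δb shifts x by Δx of norm 0.0442
relative error = 0.0012
tightness: 0.0012 against a bound of 0.2570 (unrounded ratio ≈ 0.0048)


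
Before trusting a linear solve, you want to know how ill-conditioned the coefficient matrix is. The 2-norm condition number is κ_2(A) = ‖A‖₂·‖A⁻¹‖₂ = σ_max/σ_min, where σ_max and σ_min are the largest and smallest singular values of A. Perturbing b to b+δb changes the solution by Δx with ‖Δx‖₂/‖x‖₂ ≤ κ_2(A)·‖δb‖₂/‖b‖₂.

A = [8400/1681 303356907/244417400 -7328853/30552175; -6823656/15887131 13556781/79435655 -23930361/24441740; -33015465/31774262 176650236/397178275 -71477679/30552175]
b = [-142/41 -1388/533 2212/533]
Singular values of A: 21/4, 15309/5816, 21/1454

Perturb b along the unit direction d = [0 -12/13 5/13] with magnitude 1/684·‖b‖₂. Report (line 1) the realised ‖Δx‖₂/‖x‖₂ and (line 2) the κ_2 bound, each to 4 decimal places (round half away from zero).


0.0022
0.5314

largest singular value 21/4, smallest 21/1454
κ_2(A) = (21/4) / (21/1454) = 363.5000
κ_2(A)·‖δb‖/‖b‖ = 0.5314
solve Ax = b  →  x = [-61.5377 259.4417 74.8790]
2-norm of b is 6.0000; of x, 276.9545
Δx = A⁻¹·δb where δb = 1/684·6.0000·d; ‖Δx‖ = 0.6074
realised ‖Δx‖/‖x‖ = 0.0022
so the bound overstates the realised error by a factor of ≈ 242.3352 (computed from the unrounded values)


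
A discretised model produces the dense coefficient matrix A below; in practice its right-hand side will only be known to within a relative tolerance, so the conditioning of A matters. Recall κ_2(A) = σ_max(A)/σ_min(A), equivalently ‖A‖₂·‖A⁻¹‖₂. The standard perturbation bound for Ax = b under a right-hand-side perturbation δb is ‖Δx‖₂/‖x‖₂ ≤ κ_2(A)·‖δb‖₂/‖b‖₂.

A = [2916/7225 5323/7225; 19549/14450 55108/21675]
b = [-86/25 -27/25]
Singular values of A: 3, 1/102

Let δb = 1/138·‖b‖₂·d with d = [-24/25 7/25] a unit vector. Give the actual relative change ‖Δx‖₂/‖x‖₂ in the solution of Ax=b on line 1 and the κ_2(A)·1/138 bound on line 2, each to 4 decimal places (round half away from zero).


largest singular value 3, smallest 1/102
κ = σ_max/σ_min = 3/(1/102) = 306.0000
worst-case relative error ≤ 306.0000 × 1/138 = 2.2174
solve Ax = b  →  x = [-270.3137 143.4118]
‖b‖₂ = 3.6056 and ‖x‖₂ = 306.0007
δb = ε·‖b‖·d = [-0.0251 0.0073]; solving A·Δx = δb gives ‖Δx‖ = 2.6650
relative error = 0.0087
so the bound overstates the realised error by a factor of ≈ 254.6080 (computed from the unrounded values)

0.0087
2.2174


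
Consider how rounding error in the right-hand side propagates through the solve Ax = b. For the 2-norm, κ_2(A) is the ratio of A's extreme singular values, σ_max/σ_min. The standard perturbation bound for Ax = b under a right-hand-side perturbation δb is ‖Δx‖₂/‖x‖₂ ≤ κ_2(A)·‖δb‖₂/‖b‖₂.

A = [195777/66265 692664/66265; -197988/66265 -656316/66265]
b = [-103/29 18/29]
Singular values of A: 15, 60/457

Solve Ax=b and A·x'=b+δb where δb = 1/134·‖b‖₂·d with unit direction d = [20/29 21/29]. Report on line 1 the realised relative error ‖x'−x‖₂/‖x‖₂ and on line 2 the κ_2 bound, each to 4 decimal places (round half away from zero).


σ_max = 15, σ_min = 60/457
κ = σ_max/σ_min = 15/(60/457) = 114.2500
bound on ‖Δx‖/‖x‖: κ·ε = 114.2500·1/134 = 0.8526
solve Ax = b  →  x = [14.5680 -4.4573]
‖b‖₂ = 3.6056 and ‖x‖₂ = 15.2346
δb = ε·‖b‖·d = [0.0186 0.0195]; solving A·Δx = δb gives ‖Δx‖ = 0.2049
dividing the unrounded norms, ‖Δx‖/‖x‖ = 0.0135
realised/bound (from unrounded values) ≈ 0.0158

0.0135
0.8526


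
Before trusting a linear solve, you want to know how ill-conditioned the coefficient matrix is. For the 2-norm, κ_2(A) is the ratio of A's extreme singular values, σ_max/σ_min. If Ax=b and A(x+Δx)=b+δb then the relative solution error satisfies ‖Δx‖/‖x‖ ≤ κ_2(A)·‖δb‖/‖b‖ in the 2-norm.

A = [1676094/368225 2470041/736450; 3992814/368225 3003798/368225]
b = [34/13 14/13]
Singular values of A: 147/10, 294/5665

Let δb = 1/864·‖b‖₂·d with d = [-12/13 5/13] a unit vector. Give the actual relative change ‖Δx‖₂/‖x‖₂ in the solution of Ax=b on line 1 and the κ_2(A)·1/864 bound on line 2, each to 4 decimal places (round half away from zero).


0.0016
0.3278

largest singular value 147/10, smallest 294/5665
κ_2(A) = (147/10) / (294/5665) = 283.2500
worst-case relative error ≤ 283.2500 × 1/864 = 0.3278
solve Ax = b  →  x = [23.2313 -30.7483]
‖b‖ = 2.8284, ‖x‖ = 38.5377
Δx = A⁻¹·δb where δb = 1/864·2.8284·d; ‖Δx‖ = 0.0631
dividing the unrounded norms, ‖Δx‖/‖x‖ = 0.0016
realised/bound (from unrounded values) ≈ 0.0050


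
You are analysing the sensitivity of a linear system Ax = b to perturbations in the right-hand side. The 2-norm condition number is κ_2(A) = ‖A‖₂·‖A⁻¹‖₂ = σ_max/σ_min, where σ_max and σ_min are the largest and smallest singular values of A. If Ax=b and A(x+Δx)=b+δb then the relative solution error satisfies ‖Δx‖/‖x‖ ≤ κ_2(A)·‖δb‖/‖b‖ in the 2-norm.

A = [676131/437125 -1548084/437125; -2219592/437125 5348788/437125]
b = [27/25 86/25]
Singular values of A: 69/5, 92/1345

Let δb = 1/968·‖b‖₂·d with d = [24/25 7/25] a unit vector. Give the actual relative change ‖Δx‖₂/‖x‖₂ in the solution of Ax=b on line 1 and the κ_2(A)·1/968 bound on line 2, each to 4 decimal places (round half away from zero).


0.0019
0.2084

σ_max = 69/5, σ_min = 92/1345
condition number: (69/5) ÷ (92/1345) = 201.7500
worst-case relative error ≤ 201.7500 × 1/968 = 0.2084
solve Ax = b  →  x = [26.9064 11.4465]
2-norm of b is 3.6056; of x, 29.2399
re-solving with b+δb shifts x by Δx of norm 0.0545
dividing the unrounded norms, ‖Δx‖/‖x‖ = 0.0019
so the bound overstates the realised error by a factor of ≈ 111.9139 (computed from the unrounded values)


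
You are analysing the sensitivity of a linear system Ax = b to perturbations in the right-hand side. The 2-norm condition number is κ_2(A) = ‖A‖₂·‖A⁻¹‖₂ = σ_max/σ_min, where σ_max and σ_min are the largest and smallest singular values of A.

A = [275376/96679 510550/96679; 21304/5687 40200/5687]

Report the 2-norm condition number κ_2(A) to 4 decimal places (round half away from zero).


284.3500

form AᵀA = [206997601600/9346829041 388098828000/9346829041; 388098828000/9346829041 727696862500/9346829041] with trace 3234236900/32341969 and determinant 4000000/32341969
eigenvalues of AᵀA: λ = (tr ± √(tr²−4·det))/2 = 100, 40000/32341969
so κ_2 = √(100 / (40000/32341969)) = 284.3500


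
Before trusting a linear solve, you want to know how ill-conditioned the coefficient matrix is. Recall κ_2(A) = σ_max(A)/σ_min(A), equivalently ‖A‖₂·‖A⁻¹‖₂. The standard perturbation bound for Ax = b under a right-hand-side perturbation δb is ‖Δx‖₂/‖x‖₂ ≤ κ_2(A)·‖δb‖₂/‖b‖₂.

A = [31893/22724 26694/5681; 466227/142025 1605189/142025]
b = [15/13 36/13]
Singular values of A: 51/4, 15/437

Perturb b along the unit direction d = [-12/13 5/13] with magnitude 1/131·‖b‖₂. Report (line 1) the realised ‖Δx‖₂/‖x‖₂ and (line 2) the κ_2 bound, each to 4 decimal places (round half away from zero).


largest singular value 51/4, smallest 15/437
κ_2(A) = (51/4) / (15/437) = 371.4500
worst-case relative error ≤ 371.4500 × 1/131 = 2.8355
solve Ax = b  →  x = [0.0659 0.2259]
2-norm of b is 3.0000; of x, 0.2353
re-solving with b+δb shifts x by Δx of norm 0.6672
dividing the unrounded norms, ‖Δx‖/‖x‖ = 2.8355
so the bound is sharp here: realised error equals the bound

2.8355
2.8355


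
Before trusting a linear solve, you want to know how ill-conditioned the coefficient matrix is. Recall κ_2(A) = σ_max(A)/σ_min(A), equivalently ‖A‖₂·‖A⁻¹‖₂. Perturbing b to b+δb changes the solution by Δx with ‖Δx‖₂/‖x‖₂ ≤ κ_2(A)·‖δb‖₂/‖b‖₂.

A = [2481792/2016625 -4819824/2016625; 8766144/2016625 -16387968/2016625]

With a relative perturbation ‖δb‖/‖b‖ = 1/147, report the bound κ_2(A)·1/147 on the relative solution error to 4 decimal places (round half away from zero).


1.6139

form AᵀA = [132807315456/6506842225 -9959749632/260273689; -9959749632/260273689 466873917696/6506842225] with trace 2075021568/22515025 and determinant 84934656/562875625
λ_max, λ_min = (2075021568/22515025 ± √172216341548826624/20277054030025)/2 = 2304/25, 36864/22515025
κ_2(A) = √(λ_max/λ_min) = √((2304/25) / (36864/22515025)) = 237.2500
worst-case relative error ≤ 237.2500 × 1/147 = 1.6139


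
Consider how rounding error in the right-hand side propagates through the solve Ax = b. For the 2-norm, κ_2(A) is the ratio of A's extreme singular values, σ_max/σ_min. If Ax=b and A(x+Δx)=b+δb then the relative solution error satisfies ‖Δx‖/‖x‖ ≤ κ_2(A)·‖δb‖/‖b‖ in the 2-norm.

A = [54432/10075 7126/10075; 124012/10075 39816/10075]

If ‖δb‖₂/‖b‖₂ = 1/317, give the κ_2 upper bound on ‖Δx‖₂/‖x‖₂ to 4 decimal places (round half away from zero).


M = AᵀA = [108531472/600625 31512096/600625; 31512096/600625 9681028/600625]. tr(M)=189140/961, det(M)=153664/961
solving λ² − 189140/961·λ + 153664/961 = 0 gives λ = 196, 784/961
κ = σ_max/σ_min = 14/(28/31) = 15.5000
perturbation bound = 15.5000·1/317 = 0.0489

0.0489


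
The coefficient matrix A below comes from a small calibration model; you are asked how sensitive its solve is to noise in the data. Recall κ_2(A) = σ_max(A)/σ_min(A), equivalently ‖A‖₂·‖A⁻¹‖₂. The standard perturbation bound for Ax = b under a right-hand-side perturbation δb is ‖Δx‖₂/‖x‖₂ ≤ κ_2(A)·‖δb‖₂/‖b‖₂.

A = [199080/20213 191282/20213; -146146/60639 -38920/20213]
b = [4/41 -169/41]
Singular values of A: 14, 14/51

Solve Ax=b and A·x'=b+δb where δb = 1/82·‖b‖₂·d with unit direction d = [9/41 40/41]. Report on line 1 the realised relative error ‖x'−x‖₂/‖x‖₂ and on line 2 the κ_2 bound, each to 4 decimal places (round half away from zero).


largest singular value 14, smallest 14/51
κ_2(A) = 14 / (14/51) = 51.0000
worst-case relative error ≤ 51.0000 × 1/82 = 0.6220
solve Ax = b  →  x = [10.1010 -10.5025]
2-norm of b is 4.1231; of x, 14.5716
with δb = [0.0110 0.0491], A·Δx = δb → ‖Δx‖ = 0.1832
realised ‖Δx‖/‖x‖ = 0.0126
tightness: 0.0126 against a bound of 0.6220 (unrounded ratio ≈ 0.0202)

0.0126
0.6220


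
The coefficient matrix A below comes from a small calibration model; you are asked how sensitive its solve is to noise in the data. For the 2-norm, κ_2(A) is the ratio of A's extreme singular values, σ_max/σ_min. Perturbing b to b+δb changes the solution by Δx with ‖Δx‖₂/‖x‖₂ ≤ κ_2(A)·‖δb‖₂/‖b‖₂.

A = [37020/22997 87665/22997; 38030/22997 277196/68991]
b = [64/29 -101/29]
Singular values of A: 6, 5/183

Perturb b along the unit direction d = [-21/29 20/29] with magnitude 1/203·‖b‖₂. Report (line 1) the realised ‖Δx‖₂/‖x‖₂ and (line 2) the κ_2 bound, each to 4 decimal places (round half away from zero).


largest singular value 6, smallest 5/183
condition number: 6 ÷ (5/183) = 219.6000
worst-case relative error ≤ 219.6000 × 1/203 = 1.0818
solve Ax = b  →  x = [135.0744 -56.4615]
2-norm of b is 4.1231; of x, 146.4001
δb = ε·‖b‖·d = [-0.0147 0.0140]; solving A·Δx = δb gives ‖Δx‖ = 0.7434
dividing the unrounded norms, ‖Δx‖/‖x‖ = 0.0051
realised/bound (from unrounded values) ≈ 0.0047

0.0051
1.0818
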